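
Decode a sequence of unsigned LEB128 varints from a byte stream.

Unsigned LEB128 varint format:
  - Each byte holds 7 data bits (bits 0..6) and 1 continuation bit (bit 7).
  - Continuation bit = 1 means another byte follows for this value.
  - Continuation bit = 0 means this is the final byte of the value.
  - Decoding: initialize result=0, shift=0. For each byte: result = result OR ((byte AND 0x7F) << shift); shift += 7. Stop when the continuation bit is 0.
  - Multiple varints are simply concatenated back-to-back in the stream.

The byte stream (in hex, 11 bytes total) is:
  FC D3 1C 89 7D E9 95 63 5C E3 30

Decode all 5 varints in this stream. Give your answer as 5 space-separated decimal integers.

  byte[0]=0xFC cont=1 payload=0x7C=124: acc |= 124<<0 -> acc=124 shift=7
  byte[1]=0xD3 cont=1 payload=0x53=83: acc |= 83<<7 -> acc=10748 shift=14
  byte[2]=0x1C cont=0 payload=0x1C=28: acc |= 28<<14 -> acc=469500 shift=21 [end]
Varint 1: bytes[0:3] = FC D3 1C -> value 469500 (3 byte(s))
  byte[3]=0x89 cont=1 payload=0x09=9: acc |= 9<<0 -> acc=9 shift=7
  byte[4]=0x7D cont=0 payload=0x7D=125: acc |= 125<<7 -> acc=16009 shift=14 [end]
Varint 2: bytes[3:5] = 89 7D -> value 16009 (2 byte(s))
  byte[5]=0xE9 cont=1 payload=0x69=105: acc |= 105<<0 -> acc=105 shift=7
  byte[6]=0x95 cont=1 payload=0x15=21: acc |= 21<<7 -> acc=2793 shift=14
  byte[7]=0x63 cont=0 payload=0x63=99: acc |= 99<<14 -> acc=1624809 shift=21 [end]
Varint 3: bytes[5:8] = E9 95 63 -> value 1624809 (3 byte(s))
  byte[8]=0x5C cont=0 payload=0x5C=92: acc |= 92<<0 -> acc=92 shift=7 [end]
Varint 4: bytes[8:9] = 5C -> value 92 (1 byte(s))
  byte[9]=0xE3 cont=1 payload=0x63=99: acc |= 99<<0 -> acc=99 shift=7
  byte[10]=0x30 cont=0 payload=0x30=48: acc |= 48<<7 -> acc=6243 shift=14 [end]
Varint 5: bytes[9:11] = E3 30 -> value 6243 (2 byte(s))

Answer: 469500 16009 1624809 92 6243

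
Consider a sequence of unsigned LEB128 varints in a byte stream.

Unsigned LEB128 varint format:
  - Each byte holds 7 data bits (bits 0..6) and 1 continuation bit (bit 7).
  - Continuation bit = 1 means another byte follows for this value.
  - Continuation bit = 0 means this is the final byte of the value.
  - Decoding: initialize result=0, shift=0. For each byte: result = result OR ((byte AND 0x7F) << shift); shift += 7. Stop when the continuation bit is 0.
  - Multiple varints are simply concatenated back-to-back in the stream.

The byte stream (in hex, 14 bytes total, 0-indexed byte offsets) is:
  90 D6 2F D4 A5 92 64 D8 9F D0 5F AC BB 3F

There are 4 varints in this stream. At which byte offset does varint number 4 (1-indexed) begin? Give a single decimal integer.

Answer: 11

Derivation:
  byte[0]=0x90 cont=1 payload=0x10=16: acc |= 16<<0 -> acc=16 shift=7
  byte[1]=0xD6 cont=1 payload=0x56=86: acc |= 86<<7 -> acc=11024 shift=14
  byte[2]=0x2F cont=0 payload=0x2F=47: acc |= 47<<14 -> acc=781072 shift=21 [end]
Varint 1: bytes[0:3] = 90 D6 2F -> value 781072 (3 byte(s))
  byte[3]=0xD4 cont=1 payload=0x54=84: acc |= 84<<0 -> acc=84 shift=7
  byte[4]=0xA5 cont=1 payload=0x25=37: acc |= 37<<7 -> acc=4820 shift=14
  byte[5]=0x92 cont=1 payload=0x12=18: acc |= 18<<14 -> acc=299732 shift=21
  byte[6]=0x64 cont=0 payload=0x64=100: acc |= 100<<21 -> acc=210014932 shift=28 [end]
Varint 2: bytes[3:7] = D4 A5 92 64 -> value 210014932 (4 byte(s))
  byte[7]=0xD8 cont=1 payload=0x58=88: acc |= 88<<0 -> acc=88 shift=7
  byte[8]=0x9F cont=1 payload=0x1F=31: acc |= 31<<7 -> acc=4056 shift=14
  byte[9]=0xD0 cont=1 payload=0x50=80: acc |= 80<<14 -> acc=1314776 shift=21
  byte[10]=0x5F cont=0 payload=0x5F=95: acc |= 95<<21 -> acc=200544216 shift=28 [end]
Varint 3: bytes[7:11] = D8 9F D0 5F -> value 200544216 (4 byte(s))
  byte[11]=0xAC cont=1 payload=0x2C=44: acc |= 44<<0 -> acc=44 shift=7
  byte[12]=0xBB cont=1 payload=0x3B=59: acc |= 59<<7 -> acc=7596 shift=14
  byte[13]=0x3F cont=0 payload=0x3F=63: acc |= 63<<14 -> acc=1039788 shift=21 [end]
Varint 4: bytes[11:14] = AC BB 3F -> value 1039788 (3 byte(s))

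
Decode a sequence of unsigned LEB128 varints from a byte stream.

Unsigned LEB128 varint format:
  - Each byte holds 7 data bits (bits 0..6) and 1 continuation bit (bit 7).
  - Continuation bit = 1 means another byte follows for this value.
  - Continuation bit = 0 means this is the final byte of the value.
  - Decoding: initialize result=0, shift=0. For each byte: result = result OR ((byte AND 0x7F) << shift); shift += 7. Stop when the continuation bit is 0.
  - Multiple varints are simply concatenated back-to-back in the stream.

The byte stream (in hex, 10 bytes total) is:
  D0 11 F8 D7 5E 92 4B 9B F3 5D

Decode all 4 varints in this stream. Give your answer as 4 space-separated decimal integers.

Answer: 2256 1551352 9618 1538459

Derivation:
  byte[0]=0xD0 cont=1 payload=0x50=80: acc |= 80<<0 -> acc=80 shift=7
  byte[1]=0x11 cont=0 payload=0x11=17: acc |= 17<<7 -> acc=2256 shift=14 [end]
Varint 1: bytes[0:2] = D0 11 -> value 2256 (2 byte(s))
  byte[2]=0xF8 cont=1 payload=0x78=120: acc |= 120<<0 -> acc=120 shift=7
  byte[3]=0xD7 cont=1 payload=0x57=87: acc |= 87<<7 -> acc=11256 shift=14
  byte[4]=0x5E cont=0 payload=0x5E=94: acc |= 94<<14 -> acc=1551352 shift=21 [end]
Varint 2: bytes[2:5] = F8 D7 5E -> value 1551352 (3 byte(s))
  byte[5]=0x92 cont=1 payload=0x12=18: acc |= 18<<0 -> acc=18 shift=7
  byte[6]=0x4B cont=0 payload=0x4B=75: acc |= 75<<7 -> acc=9618 shift=14 [end]
Varint 3: bytes[5:7] = 92 4B -> value 9618 (2 byte(s))
  byte[7]=0x9B cont=1 payload=0x1B=27: acc |= 27<<0 -> acc=27 shift=7
  byte[8]=0xF3 cont=1 payload=0x73=115: acc |= 115<<7 -> acc=14747 shift=14
  byte[9]=0x5D cont=0 payload=0x5D=93: acc |= 93<<14 -> acc=1538459 shift=21 [end]
Varint 4: bytes[7:10] = 9B F3 5D -> value 1538459 (3 byte(s))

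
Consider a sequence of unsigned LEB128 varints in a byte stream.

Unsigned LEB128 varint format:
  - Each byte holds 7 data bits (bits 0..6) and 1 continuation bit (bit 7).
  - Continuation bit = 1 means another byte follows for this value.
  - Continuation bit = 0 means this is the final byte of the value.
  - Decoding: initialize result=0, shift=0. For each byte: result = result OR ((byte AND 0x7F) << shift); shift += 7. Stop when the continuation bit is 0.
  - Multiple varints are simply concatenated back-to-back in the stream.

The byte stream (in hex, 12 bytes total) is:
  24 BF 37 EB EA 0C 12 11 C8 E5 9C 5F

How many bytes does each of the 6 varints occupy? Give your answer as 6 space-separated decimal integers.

Answer: 1 2 3 1 1 4

Derivation:
  byte[0]=0x24 cont=0 payload=0x24=36: acc |= 36<<0 -> acc=36 shift=7 [end]
Varint 1: bytes[0:1] = 24 -> value 36 (1 byte(s))
  byte[1]=0xBF cont=1 payload=0x3F=63: acc |= 63<<0 -> acc=63 shift=7
  byte[2]=0x37 cont=0 payload=0x37=55: acc |= 55<<7 -> acc=7103 shift=14 [end]
Varint 2: bytes[1:3] = BF 37 -> value 7103 (2 byte(s))
  byte[3]=0xEB cont=1 payload=0x6B=107: acc |= 107<<0 -> acc=107 shift=7
  byte[4]=0xEA cont=1 payload=0x6A=106: acc |= 106<<7 -> acc=13675 shift=14
  byte[5]=0x0C cont=0 payload=0x0C=12: acc |= 12<<14 -> acc=210283 shift=21 [end]
Varint 3: bytes[3:6] = EB EA 0C -> value 210283 (3 byte(s))
  byte[6]=0x12 cont=0 payload=0x12=18: acc |= 18<<0 -> acc=18 shift=7 [end]
Varint 4: bytes[6:7] = 12 -> value 18 (1 byte(s))
  byte[7]=0x11 cont=0 payload=0x11=17: acc |= 17<<0 -> acc=17 shift=7 [end]
Varint 5: bytes[7:8] = 11 -> value 17 (1 byte(s))
  byte[8]=0xC8 cont=1 payload=0x48=72: acc |= 72<<0 -> acc=72 shift=7
  byte[9]=0xE5 cont=1 payload=0x65=101: acc |= 101<<7 -> acc=13000 shift=14
  byte[10]=0x9C cont=1 payload=0x1C=28: acc |= 28<<14 -> acc=471752 shift=21
  byte[11]=0x5F cont=0 payload=0x5F=95: acc |= 95<<21 -> acc=199701192 shift=28 [end]
Varint 6: bytes[8:12] = C8 E5 9C 5F -> value 199701192 (4 byte(s))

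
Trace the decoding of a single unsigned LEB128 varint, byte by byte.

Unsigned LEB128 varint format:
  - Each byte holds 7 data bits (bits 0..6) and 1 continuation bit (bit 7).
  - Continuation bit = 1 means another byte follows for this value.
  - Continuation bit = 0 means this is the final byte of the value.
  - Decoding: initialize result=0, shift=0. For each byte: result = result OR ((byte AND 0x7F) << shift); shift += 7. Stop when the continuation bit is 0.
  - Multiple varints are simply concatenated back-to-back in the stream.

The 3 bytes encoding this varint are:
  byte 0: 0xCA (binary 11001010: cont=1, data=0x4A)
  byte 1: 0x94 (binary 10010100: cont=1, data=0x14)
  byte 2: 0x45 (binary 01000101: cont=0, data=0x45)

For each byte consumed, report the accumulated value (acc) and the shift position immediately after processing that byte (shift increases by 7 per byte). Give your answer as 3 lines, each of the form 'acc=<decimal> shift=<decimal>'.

byte 0=0xCA: payload=0x4A=74, contrib = 74<<0 = 74; acc -> 74, shift -> 7
byte 1=0x94: payload=0x14=20, contrib = 20<<7 = 2560; acc -> 2634, shift -> 14
byte 2=0x45: payload=0x45=69, contrib = 69<<14 = 1130496; acc -> 1133130, shift -> 21

Answer: acc=74 shift=7
acc=2634 shift=14
acc=1133130 shift=21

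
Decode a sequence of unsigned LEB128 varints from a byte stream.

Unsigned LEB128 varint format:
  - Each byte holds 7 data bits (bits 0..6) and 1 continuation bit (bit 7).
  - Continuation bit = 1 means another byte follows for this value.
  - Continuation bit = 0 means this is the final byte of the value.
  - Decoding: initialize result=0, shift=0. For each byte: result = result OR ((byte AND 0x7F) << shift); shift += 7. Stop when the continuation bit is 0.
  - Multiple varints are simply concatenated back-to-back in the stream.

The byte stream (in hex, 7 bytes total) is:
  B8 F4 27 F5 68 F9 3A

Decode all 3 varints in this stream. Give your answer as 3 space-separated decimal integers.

  byte[0]=0xB8 cont=1 payload=0x38=56: acc |= 56<<0 -> acc=56 shift=7
  byte[1]=0xF4 cont=1 payload=0x74=116: acc |= 116<<7 -> acc=14904 shift=14
  byte[2]=0x27 cont=0 payload=0x27=39: acc |= 39<<14 -> acc=653880 shift=21 [end]
Varint 1: bytes[0:3] = B8 F4 27 -> value 653880 (3 byte(s))
  byte[3]=0xF5 cont=1 payload=0x75=117: acc |= 117<<0 -> acc=117 shift=7
  byte[4]=0x68 cont=0 payload=0x68=104: acc |= 104<<7 -> acc=13429 shift=14 [end]
Varint 2: bytes[3:5] = F5 68 -> value 13429 (2 byte(s))
  byte[5]=0xF9 cont=1 payload=0x79=121: acc |= 121<<0 -> acc=121 shift=7
  byte[6]=0x3A cont=0 payload=0x3A=58: acc |= 58<<7 -> acc=7545 shift=14 [end]
Varint 3: bytes[5:7] = F9 3A -> value 7545 (2 byte(s))

Answer: 653880 13429 7545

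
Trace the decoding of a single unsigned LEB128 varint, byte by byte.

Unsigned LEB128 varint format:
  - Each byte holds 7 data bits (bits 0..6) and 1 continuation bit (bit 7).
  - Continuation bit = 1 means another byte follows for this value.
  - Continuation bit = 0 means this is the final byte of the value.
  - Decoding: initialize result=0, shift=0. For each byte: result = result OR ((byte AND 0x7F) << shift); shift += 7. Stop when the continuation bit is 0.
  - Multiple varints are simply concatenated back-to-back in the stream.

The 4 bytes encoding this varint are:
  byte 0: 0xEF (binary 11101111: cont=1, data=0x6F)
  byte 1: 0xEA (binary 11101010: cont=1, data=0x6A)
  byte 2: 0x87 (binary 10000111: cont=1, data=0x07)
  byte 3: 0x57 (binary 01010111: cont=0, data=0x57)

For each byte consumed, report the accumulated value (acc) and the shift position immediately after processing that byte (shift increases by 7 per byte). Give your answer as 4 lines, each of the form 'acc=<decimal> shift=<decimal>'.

Answer: acc=111 shift=7
acc=13679 shift=14
acc=128367 shift=21
acc=182580591 shift=28

Derivation:
byte 0=0xEF: payload=0x6F=111, contrib = 111<<0 = 111; acc -> 111, shift -> 7
byte 1=0xEA: payload=0x6A=106, contrib = 106<<7 = 13568; acc -> 13679, shift -> 14
byte 2=0x87: payload=0x07=7, contrib = 7<<14 = 114688; acc -> 128367, shift -> 21
byte 3=0x57: payload=0x57=87, contrib = 87<<21 = 182452224; acc -> 182580591, shift -> 28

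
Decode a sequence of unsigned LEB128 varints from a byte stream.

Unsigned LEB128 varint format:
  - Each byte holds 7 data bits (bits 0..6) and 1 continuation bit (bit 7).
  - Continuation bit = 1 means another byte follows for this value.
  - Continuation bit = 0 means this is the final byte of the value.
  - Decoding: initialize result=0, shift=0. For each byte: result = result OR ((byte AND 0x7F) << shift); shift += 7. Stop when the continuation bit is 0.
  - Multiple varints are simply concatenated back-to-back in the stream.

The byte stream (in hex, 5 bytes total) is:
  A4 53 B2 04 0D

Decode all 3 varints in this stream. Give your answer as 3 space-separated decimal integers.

  byte[0]=0xA4 cont=1 payload=0x24=36: acc |= 36<<0 -> acc=36 shift=7
  byte[1]=0x53 cont=0 payload=0x53=83: acc |= 83<<7 -> acc=10660 shift=14 [end]
Varint 1: bytes[0:2] = A4 53 -> value 10660 (2 byte(s))
  byte[2]=0xB2 cont=1 payload=0x32=50: acc |= 50<<0 -> acc=50 shift=7
  byte[3]=0x04 cont=0 payload=0x04=4: acc |= 4<<7 -> acc=562 shift=14 [end]
Varint 2: bytes[2:4] = B2 04 -> value 562 (2 byte(s))
  byte[4]=0x0D cont=0 payload=0x0D=13: acc |= 13<<0 -> acc=13 shift=7 [end]
Varint 3: bytes[4:5] = 0D -> value 13 (1 byte(s))

Answer: 10660 562 13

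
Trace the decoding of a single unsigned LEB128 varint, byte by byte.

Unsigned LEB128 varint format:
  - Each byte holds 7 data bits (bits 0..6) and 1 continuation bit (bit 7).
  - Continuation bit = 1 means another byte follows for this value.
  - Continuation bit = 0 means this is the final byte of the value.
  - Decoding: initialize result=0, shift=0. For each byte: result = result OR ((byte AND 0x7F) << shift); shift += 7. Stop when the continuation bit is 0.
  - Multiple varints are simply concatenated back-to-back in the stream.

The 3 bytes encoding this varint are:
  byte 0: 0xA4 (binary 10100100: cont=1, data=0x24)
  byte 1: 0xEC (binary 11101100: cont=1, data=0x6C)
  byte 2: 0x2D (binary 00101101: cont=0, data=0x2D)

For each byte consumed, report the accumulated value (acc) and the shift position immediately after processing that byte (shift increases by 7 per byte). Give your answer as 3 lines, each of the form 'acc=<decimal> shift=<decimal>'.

Answer: acc=36 shift=7
acc=13860 shift=14
acc=751140 shift=21

Derivation:
byte 0=0xA4: payload=0x24=36, contrib = 36<<0 = 36; acc -> 36, shift -> 7
byte 1=0xEC: payload=0x6C=108, contrib = 108<<7 = 13824; acc -> 13860, shift -> 14
byte 2=0x2D: payload=0x2D=45, contrib = 45<<14 = 737280; acc -> 751140, shift -> 21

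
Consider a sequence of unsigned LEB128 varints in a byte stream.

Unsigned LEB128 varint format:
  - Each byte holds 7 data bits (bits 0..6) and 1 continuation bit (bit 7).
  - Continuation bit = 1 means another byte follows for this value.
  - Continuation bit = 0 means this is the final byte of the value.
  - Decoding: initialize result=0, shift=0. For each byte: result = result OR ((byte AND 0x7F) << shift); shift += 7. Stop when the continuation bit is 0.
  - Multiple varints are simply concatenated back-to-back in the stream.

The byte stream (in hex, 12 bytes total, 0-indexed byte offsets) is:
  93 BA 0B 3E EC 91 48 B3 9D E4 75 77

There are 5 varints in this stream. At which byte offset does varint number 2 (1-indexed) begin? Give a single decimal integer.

  byte[0]=0x93 cont=1 payload=0x13=19: acc |= 19<<0 -> acc=19 shift=7
  byte[1]=0xBA cont=1 payload=0x3A=58: acc |= 58<<7 -> acc=7443 shift=14
  byte[2]=0x0B cont=0 payload=0x0B=11: acc |= 11<<14 -> acc=187667 shift=21 [end]
Varint 1: bytes[0:3] = 93 BA 0B -> value 187667 (3 byte(s))
  byte[3]=0x3E cont=0 payload=0x3E=62: acc |= 62<<0 -> acc=62 shift=7 [end]
Varint 2: bytes[3:4] = 3E -> value 62 (1 byte(s))
  byte[4]=0xEC cont=1 payload=0x6C=108: acc |= 108<<0 -> acc=108 shift=7
  byte[5]=0x91 cont=1 payload=0x11=17: acc |= 17<<7 -> acc=2284 shift=14
  byte[6]=0x48 cont=0 payload=0x48=72: acc |= 72<<14 -> acc=1181932 shift=21 [end]
Varint 3: bytes[4:7] = EC 91 48 -> value 1181932 (3 byte(s))
  byte[7]=0xB3 cont=1 payload=0x33=51: acc |= 51<<0 -> acc=51 shift=7
  byte[8]=0x9D cont=1 payload=0x1D=29: acc |= 29<<7 -> acc=3763 shift=14
  byte[9]=0xE4 cont=1 payload=0x64=100: acc |= 100<<14 -> acc=1642163 shift=21
  byte[10]=0x75 cont=0 payload=0x75=117: acc |= 117<<21 -> acc=247008947 shift=28 [end]
Varint 4: bytes[7:11] = B3 9D E4 75 -> value 247008947 (4 byte(s))
  byte[11]=0x77 cont=0 payload=0x77=119: acc |= 119<<0 -> acc=119 shift=7 [end]
Varint 5: bytes[11:12] = 77 -> value 119 (1 byte(s))

Answer: 3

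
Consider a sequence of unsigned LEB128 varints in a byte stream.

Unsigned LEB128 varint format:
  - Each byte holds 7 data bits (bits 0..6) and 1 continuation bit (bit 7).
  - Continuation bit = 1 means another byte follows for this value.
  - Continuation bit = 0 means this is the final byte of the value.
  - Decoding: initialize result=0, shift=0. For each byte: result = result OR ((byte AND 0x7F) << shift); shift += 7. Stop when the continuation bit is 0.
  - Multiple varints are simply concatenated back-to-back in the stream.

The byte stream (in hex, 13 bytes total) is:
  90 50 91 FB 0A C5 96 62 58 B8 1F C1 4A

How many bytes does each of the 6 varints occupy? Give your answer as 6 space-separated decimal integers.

  byte[0]=0x90 cont=1 payload=0x10=16: acc |= 16<<0 -> acc=16 shift=7
  byte[1]=0x50 cont=0 payload=0x50=80: acc |= 80<<7 -> acc=10256 shift=14 [end]
Varint 1: bytes[0:2] = 90 50 -> value 10256 (2 byte(s))
  byte[2]=0x91 cont=1 payload=0x11=17: acc |= 17<<0 -> acc=17 shift=7
  byte[3]=0xFB cont=1 payload=0x7B=123: acc |= 123<<7 -> acc=15761 shift=14
  byte[4]=0x0A cont=0 payload=0x0A=10: acc |= 10<<14 -> acc=179601 shift=21 [end]
Varint 2: bytes[2:5] = 91 FB 0A -> value 179601 (3 byte(s))
  byte[5]=0xC5 cont=1 payload=0x45=69: acc |= 69<<0 -> acc=69 shift=7
  byte[6]=0x96 cont=1 payload=0x16=22: acc |= 22<<7 -> acc=2885 shift=14
  byte[7]=0x62 cont=0 payload=0x62=98: acc |= 98<<14 -> acc=1608517 shift=21 [end]
Varint 3: bytes[5:8] = C5 96 62 -> value 1608517 (3 byte(s))
  byte[8]=0x58 cont=0 payload=0x58=88: acc |= 88<<0 -> acc=88 shift=7 [end]
Varint 4: bytes[8:9] = 58 -> value 88 (1 byte(s))
  byte[9]=0xB8 cont=1 payload=0x38=56: acc |= 56<<0 -> acc=56 shift=7
  byte[10]=0x1F cont=0 payload=0x1F=31: acc |= 31<<7 -> acc=4024 shift=14 [end]
Varint 5: bytes[9:11] = B8 1F -> value 4024 (2 byte(s))
  byte[11]=0xC1 cont=1 payload=0x41=65: acc |= 65<<0 -> acc=65 shift=7
  byte[12]=0x4A cont=0 payload=0x4A=74: acc |= 74<<7 -> acc=9537 shift=14 [end]
Varint 6: bytes[11:13] = C1 4A -> value 9537 (2 byte(s))

Answer: 2 3 3 1 2 2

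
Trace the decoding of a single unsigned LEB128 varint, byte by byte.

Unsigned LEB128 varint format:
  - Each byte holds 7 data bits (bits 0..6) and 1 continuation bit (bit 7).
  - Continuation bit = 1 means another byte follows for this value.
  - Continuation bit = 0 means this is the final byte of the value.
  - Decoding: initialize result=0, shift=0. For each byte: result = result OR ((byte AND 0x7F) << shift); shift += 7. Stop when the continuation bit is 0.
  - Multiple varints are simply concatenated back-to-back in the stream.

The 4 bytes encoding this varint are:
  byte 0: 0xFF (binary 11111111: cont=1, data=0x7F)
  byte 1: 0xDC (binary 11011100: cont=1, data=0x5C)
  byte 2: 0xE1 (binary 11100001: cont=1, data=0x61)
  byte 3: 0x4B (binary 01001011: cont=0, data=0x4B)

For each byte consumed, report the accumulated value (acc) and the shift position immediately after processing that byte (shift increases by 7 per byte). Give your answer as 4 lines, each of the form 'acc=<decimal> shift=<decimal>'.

byte 0=0xFF: payload=0x7F=127, contrib = 127<<0 = 127; acc -> 127, shift -> 7
byte 1=0xDC: payload=0x5C=92, contrib = 92<<7 = 11776; acc -> 11903, shift -> 14
byte 2=0xE1: payload=0x61=97, contrib = 97<<14 = 1589248; acc -> 1601151, shift -> 21
byte 3=0x4B: payload=0x4B=75, contrib = 75<<21 = 157286400; acc -> 158887551, shift -> 28

Answer: acc=127 shift=7
acc=11903 shift=14
acc=1601151 shift=21
acc=158887551 shift=28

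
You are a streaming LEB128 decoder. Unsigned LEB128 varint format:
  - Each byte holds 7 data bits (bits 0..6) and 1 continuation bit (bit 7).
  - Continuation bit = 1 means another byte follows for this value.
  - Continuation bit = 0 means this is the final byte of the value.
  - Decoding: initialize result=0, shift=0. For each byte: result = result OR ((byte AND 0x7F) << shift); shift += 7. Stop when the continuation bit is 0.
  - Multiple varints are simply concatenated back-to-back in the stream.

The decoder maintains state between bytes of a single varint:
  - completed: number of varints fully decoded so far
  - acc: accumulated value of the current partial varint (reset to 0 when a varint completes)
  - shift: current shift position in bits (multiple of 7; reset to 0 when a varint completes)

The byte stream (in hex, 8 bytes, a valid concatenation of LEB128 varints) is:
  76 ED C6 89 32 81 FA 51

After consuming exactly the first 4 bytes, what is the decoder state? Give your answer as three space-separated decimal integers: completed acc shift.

Answer: 1 156525 21

Derivation:
byte[0]=0x76 cont=0 payload=0x76: varint #1 complete (value=118); reset -> completed=1 acc=0 shift=0
byte[1]=0xED cont=1 payload=0x6D: acc |= 109<<0 -> completed=1 acc=109 shift=7
byte[2]=0xC6 cont=1 payload=0x46: acc |= 70<<7 -> completed=1 acc=9069 shift=14
byte[3]=0x89 cont=1 payload=0x09: acc |= 9<<14 -> completed=1 acc=156525 shift=21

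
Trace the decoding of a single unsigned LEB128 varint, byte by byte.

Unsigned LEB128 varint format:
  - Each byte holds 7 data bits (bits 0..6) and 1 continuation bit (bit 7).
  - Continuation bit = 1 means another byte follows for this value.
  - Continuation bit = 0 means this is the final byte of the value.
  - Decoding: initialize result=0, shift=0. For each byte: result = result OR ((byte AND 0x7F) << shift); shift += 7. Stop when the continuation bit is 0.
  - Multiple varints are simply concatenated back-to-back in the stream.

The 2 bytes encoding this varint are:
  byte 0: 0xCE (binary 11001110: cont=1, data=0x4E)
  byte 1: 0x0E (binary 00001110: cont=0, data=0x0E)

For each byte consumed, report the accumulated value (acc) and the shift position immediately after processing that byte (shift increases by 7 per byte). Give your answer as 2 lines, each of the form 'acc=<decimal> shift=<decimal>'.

byte 0=0xCE: payload=0x4E=78, contrib = 78<<0 = 78; acc -> 78, shift -> 7
byte 1=0x0E: payload=0x0E=14, contrib = 14<<7 = 1792; acc -> 1870, shift -> 14

Answer: acc=78 shift=7
acc=1870 shift=14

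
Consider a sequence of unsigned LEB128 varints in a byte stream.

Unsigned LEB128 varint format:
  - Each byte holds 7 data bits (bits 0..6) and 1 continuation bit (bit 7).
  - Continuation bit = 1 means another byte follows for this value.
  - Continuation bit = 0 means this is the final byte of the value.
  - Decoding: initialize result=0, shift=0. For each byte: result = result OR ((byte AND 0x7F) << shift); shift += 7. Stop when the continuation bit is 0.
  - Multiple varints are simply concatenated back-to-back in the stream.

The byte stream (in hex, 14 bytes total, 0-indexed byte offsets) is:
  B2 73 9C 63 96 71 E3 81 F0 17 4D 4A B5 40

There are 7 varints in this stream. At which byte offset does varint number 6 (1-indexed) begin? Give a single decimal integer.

Answer: 11

Derivation:
  byte[0]=0xB2 cont=1 payload=0x32=50: acc |= 50<<0 -> acc=50 shift=7
  byte[1]=0x73 cont=0 payload=0x73=115: acc |= 115<<7 -> acc=14770 shift=14 [end]
Varint 1: bytes[0:2] = B2 73 -> value 14770 (2 byte(s))
  byte[2]=0x9C cont=1 payload=0x1C=28: acc |= 28<<0 -> acc=28 shift=7
  byte[3]=0x63 cont=0 payload=0x63=99: acc |= 99<<7 -> acc=12700 shift=14 [end]
Varint 2: bytes[2:4] = 9C 63 -> value 12700 (2 byte(s))
  byte[4]=0x96 cont=1 payload=0x16=22: acc |= 22<<0 -> acc=22 shift=7
  byte[5]=0x71 cont=0 payload=0x71=113: acc |= 113<<7 -> acc=14486 shift=14 [end]
Varint 3: bytes[4:6] = 96 71 -> value 14486 (2 byte(s))
  byte[6]=0xE3 cont=1 payload=0x63=99: acc |= 99<<0 -> acc=99 shift=7
  byte[7]=0x81 cont=1 payload=0x01=1: acc |= 1<<7 -> acc=227 shift=14
  byte[8]=0xF0 cont=1 payload=0x70=112: acc |= 112<<14 -> acc=1835235 shift=21
  byte[9]=0x17 cont=0 payload=0x17=23: acc |= 23<<21 -> acc=50069731 shift=28 [end]
Varint 4: bytes[6:10] = E3 81 F0 17 -> value 50069731 (4 byte(s))
  byte[10]=0x4D cont=0 payload=0x4D=77: acc |= 77<<0 -> acc=77 shift=7 [end]
Varint 5: bytes[10:11] = 4D -> value 77 (1 byte(s))
  byte[11]=0x4A cont=0 payload=0x4A=74: acc |= 74<<0 -> acc=74 shift=7 [end]
Varint 6: bytes[11:12] = 4A -> value 74 (1 byte(s))
  byte[12]=0xB5 cont=1 payload=0x35=53: acc |= 53<<0 -> acc=53 shift=7
  byte[13]=0x40 cont=0 payload=0x40=64: acc |= 64<<7 -> acc=8245 shift=14 [end]
Varint 7: bytes[12:14] = B5 40 -> value 8245 (2 byte(s))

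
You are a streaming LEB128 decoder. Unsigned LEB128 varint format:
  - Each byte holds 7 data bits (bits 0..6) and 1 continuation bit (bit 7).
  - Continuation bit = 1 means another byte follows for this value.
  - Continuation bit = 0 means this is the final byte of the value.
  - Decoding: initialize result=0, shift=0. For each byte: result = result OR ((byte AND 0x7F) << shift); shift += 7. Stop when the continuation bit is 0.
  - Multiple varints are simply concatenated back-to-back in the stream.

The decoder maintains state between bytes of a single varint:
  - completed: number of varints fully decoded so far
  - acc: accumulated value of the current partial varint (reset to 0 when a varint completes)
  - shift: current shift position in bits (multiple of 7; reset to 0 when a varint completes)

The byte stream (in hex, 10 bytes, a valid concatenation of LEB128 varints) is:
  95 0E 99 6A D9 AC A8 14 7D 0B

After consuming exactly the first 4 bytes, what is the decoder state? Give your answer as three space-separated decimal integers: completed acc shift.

byte[0]=0x95 cont=1 payload=0x15: acc |= 21<<0 -> completed=0 acc=21 shift=7
byte[1]=0x0E cont=0 payload=0x0E: varint #1 complete (value=1813); reset -> completed=1 acc=0 shift=0
byte[2]=0x99 cont=1 payload=0x19: acc |= 25<<0 -> completed=1 acc=25 shift=7
byte[3]=0x6A cont=0 payload=0x6A: varint #2 complete (value=13593); reset -> completed=2 acc=0 shift=0

Answer: 2 0 0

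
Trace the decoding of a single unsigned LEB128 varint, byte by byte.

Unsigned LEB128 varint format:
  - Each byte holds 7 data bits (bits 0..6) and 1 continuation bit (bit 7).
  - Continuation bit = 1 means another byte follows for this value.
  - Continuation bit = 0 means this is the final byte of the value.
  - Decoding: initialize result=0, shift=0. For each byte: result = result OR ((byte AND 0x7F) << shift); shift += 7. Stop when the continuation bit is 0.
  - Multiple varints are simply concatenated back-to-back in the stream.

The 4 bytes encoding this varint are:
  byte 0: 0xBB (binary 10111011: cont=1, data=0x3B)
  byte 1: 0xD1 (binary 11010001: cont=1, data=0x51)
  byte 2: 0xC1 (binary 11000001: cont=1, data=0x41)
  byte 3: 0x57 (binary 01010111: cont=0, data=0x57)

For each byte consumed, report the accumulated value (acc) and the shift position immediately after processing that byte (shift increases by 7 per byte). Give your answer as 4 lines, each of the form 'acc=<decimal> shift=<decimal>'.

byte 0=0xBB: payload=0x3B=59, contrib = 59<<0 = 59; acc -> 59, shift -> 7
byte 1=0xD1: payload=0x51=81, contrib = 81<<7 = 10368; acc -> 10427, shift -> 14
byte 2=0xC1: payload=0x41=65, contrib = 65<<14 = 1064960; acc -> 1075387, shift -> 21
byte 3=0x57: payload=0x57=87, contrib = 87<<21 = 182452224; acc -> 183527611, shift -> 28

Answer: acc=59 shift=7
acc=10427 shift=14
acc=1075387 shift=21
acc=183527611 shift=28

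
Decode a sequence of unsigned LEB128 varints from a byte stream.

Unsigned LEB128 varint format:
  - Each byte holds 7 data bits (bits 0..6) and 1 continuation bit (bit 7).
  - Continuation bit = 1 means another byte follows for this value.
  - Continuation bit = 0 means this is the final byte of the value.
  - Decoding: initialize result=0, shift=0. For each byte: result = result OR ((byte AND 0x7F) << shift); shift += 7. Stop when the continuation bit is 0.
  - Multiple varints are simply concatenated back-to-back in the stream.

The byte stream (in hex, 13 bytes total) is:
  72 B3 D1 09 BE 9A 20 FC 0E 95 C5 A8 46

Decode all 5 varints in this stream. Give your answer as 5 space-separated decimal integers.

Answer: 114 157875 527678 1916 147464853

Derivation:
  byte[0]=0x72 cont=0 payload=0x72=114: acc |= 114<<0 -> acc=114 shift=7 [end]
Varint 1: bytes[0:1] = 72 -> value 114 (1 byte(s))
  byte[1]=0xB3 cont=1 payload=0x33=51: acc |= 51<<0 -> acc=51 shift=7
  byte[2]=0xD1 cont=1 payload=0x51=81: acc |= 81<<7 -> acc=10419 shift=14
  byte[3]=0x09 cont=0 payload=0x09=9: acc |= 9<<14 -> acc=157875 shift=21 [end]
Varint 2: bytes[1:4] = B3 D1 09 -> value 157875 (3 byte(s))
  byte[4]=0xBE cont=1 payload=0x3E=62: acc |= 62<<0 -> acc=62 shift=7
  byte[5]=0x9A cont=1 payload=0x1A=26: acc |= 26<<7 -> acc=3390 shift=14
  byte[6]=0x20 cont=0 payload=0x20=32: acc |= 32<<14 -> acc=527678 shift=21 [end]
Varint 3: bytes[4:7] = BE 9A 20 -> value 527678 (3 byte(s))
  byte[7]=0xFC cont=1 payload=0x7C=124: acc |= 124<<0 -> acc=124 shift=7
  byte[8]=0x0E cont=0 payload=0x0E=14: acc |= 14<<7 -> acc=1916 shift=14 [end]
Varint 4: bytes[7:9] = FC 0E -> value 1916 (2 byte(s))
  byte[9]=0x95 cont=1 payload=0x15=21: acc |= 21<<0 -> acc=21 shift=7
  byte[10]=0xC5 cont=1 payload=0x45=69: acc |= 69<<7 -> acc=8853 shift=14
  byte[11]=0xA8 cont=1 payload=0x28=40: acc |= 40<<14 -> acc=664213 shift=21
  byte[12]=0x46 cont=0 payload=0x46=70: acc |= 70<<21 -> acc=147464853 shift=28 [end]
Varint 5: bytes[9:13] = 95 C5 A8 46 -> value 147464853 (4 byte(s))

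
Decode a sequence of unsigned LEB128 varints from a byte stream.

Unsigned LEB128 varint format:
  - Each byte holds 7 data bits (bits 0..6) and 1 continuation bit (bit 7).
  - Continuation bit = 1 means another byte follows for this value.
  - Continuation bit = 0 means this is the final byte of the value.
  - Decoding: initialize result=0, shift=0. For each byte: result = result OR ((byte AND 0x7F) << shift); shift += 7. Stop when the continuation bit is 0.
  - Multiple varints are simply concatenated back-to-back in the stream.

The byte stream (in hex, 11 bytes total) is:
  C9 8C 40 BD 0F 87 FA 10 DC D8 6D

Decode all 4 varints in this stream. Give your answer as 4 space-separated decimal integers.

Answer: 1050185 1981 277767 1797212

Derivation:
  byte[0]=0xC9 cont=1 payload=0x49=73: acc |= 73<<0 -> acc=73 shift=7
  byte[1]=0x8C cont=1 payload=0x0C=12: acc |= 12<<7 -> acc=1609 shift=14
  byte[2]=0x40 cont=0 payload=0x40=64: acc |= 64<<14 -> acc=1050185 shift=21 [end]
Varint 1: bytes[0:3] = C9 8C 40 -> value 1050185 (3 byte(s))
  byte[3]=0xBD cont=1 payload=0x3D=61: acc |= 61<<0 -> acc=61 shift=7
  byte[4]=0x0F cont=0 payload=0x0F=15: acc |= 15<<7 -> acc=1981 shift=14 [end]
Varint 2: bytes[3:5] = BD 0F -> value 1981 (2 byte(s))
  byte[5]=0x87 cont=1 payload=0x07=7: acc |= 7<<0 -> acc=7 shift=7
  byte[6]=0xFA cont=1 payload=0x7A=122: acc |= 122<<7 -> acc=15623 shift=14
  byte[7]=0x10 cont=0 payload=0x10=16: acc |= 16<<14 -> acc=277767 shift=21 [end]
Varint 3: bytes[5:8] = 87 FA 10 -> value 277767 (3 byte(s))
  byte[8]=0xDC cont=1 payload=0x5C=92: acc |= 92<<0 -> acc=92 shift=7
  byte[9]=0xD8 cont=1 payload=0x58=88: acc |= 88<<7 -> acc=11356 shift=14
  byte[10]=0x6D cont=0 payload=0x6D=109: acc |= 109<<14 -> acc=1797212 shift=21 [end]
Varint 4: bytes[8:11] = DC D8 6D -> value 1797212 (3 byte(s))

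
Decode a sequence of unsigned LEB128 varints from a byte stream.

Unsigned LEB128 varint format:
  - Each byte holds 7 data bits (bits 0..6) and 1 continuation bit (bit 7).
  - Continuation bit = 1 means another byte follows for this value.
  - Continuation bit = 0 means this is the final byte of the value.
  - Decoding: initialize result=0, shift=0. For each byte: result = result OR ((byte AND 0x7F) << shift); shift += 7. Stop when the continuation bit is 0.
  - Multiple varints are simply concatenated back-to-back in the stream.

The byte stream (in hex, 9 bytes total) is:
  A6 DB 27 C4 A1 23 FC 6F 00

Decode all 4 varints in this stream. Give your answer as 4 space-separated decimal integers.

  byte[0]=0xA6 cont=1 payload=0x26=38: acc |= 38<<0 -> acc=38 shift=7
  byte[1]=0xDB cont=1 payload=0x5B=91: acc |= 91<<7 -> acc=11686 shift=14
  byte[2]=0x27 cont=0 payload=0x27=39: acc |= 39<<14 -> acc=650662 shift=21 [end]
Varint 1: bytes[0:3] = A6 DB 27 -> value 650662 (3 byte(s))
  byte[3]=0xC4 cont=1 payload=0x44=68: acc |= 68<<0 -> acc=68 shift=7
  byte[4]=0xA1 cont=1 payload=0x21=33: acc |= 33<<7 -> acc=4292 shift=14
  byte[5]=0x23 cont=0 payload=0x23=35: acc |= 35<<14 -> acc=577732 shift=21 [end]
Varint 2: bytes[3:6] = C4 A1 23 -> value 577732 (3 byte(s))
  byte[6]=0xFC cont=1 payload=0x7C=124: acc |= 124<<0 -> acc=124 shift=7
  byte[7]=0x6F cont=0 payload=0x6F=111: acc |= 111<<7 -> acc=14332 shift=14 [end]
Varint 3: bytes[6:8] = FC 6F -> value 14332 (2 byte(s))
  byte[8]=0x00 cont=0 payload=0x00=0: acc |= 0<<0 -> acc=0 shift=7 [end]
Varint 4: bytes[8:9] = 00 -> value 0 (1 byte(s))

Answer: 650662 577732 14332 0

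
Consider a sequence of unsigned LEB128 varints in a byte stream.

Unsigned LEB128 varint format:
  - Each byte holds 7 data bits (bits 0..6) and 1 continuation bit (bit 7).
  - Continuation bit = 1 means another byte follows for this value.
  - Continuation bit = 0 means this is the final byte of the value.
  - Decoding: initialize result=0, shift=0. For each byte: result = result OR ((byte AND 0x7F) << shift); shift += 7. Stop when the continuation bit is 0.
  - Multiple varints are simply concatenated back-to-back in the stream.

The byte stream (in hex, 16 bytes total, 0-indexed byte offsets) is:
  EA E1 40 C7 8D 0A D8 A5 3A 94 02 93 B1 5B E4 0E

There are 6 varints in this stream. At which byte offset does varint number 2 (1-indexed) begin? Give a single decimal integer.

  byte[0]=0xEA cont=1 payload=0x6A=106: acc |= 106<<0 -> acc=106 shift=7
  byte[1]=0xE1 cont=1 payload=0x61=97: acc |= 97<<7 -> acc=12522 shift=14
  byte[2]=0x40 cont=0 payload=0x40=64: acc |= 64<<14 -> acc=1061098 shift=21 [end]
Varint 1: bytes[0:3] = EA E1 40 -> value 1061098 (3 byte(s))
  byte[3]=0xC7 cont=1 payload=0x47=71: acc |= 71<<0 -> acc=71 shift=7
  byte[4]=0x8D cont=1 payload=0x0D=13: acc |= 13<<7 -> acc=1735 shift=14
  byte[5]=0x0A cont=0 payload=0x0A=10: acc |= 10<<14 -> acc=165575 shift=21 [end]
Varint 2: bytes[3:6] = C7 8D 0A -> value 165575 (3 byte(s))
  byte[6]=0xD8 cont=1 payload=0x58=88: acc |= 88<<0 -> acc=88 shift=7
  byte[7]=0xA5 cont=1 payload=0x25=37: acc |= 37<<7 -> acc=4824 shift=14
  byte[8]=0x3A cont=0 payload=0x3A=58: acc |= 58<<14 -> acc=955096 shift=21 [end]
Varint 3: bytes[6:9] = D8 A5 3A -> value 955096 (3 byte(s))
  byte[9]=0x94 cont=1 payload=0x14=20: acc |= 20<<0 -> acc=20 shift=7
  byte[10]=0x02 cont=0 payload=0x02=2: acc |= 2<<7 -> acc=276 shift=14 [end]
Varint 4: bytes[9:11] = 94 02 -> value 276 (2 byte(s))
  byte[11]=0x93 cont=1 payload=0x13=19: acc |= 19<<0 -> acc=19 shift=7
  byte[12]=0xB1 cont=1 payload=0x31=49: acc |= 49<<7 -> acc=6291 shift=14
  byte[13]=0x5B cont=0 payload=0x5B=91: acc |= 91<<14 -> acc=1497235 shift=21 [end]
Varint 5: bytes[11:14] = 93 B1 5B -> value 1497235 (3 byte(s))
  byte[14]=0xE4 cont=1 payload=0x64=100: acc |= 100<<0 -> acc=100 shift=7
  byte[15]=0x0E cont=0 payload=0x0E=14: acc |= 14<<7 -> acc=1892 shift=14 [end]
Varint 6: bytes[14:16] = E4 0E -> value 1892 (2 byte(s))

Answer: 3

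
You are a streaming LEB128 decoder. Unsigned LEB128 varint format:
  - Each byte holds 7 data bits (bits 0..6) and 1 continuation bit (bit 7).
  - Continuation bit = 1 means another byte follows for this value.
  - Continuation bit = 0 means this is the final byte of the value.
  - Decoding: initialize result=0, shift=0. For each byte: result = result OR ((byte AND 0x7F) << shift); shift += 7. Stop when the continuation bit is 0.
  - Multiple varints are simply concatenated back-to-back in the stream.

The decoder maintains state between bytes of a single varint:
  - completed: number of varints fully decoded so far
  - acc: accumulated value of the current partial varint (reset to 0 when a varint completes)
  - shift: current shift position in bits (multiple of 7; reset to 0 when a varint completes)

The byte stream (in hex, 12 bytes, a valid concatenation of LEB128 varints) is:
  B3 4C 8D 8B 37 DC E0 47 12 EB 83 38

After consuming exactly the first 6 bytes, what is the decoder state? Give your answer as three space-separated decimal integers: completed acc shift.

Answer: 2 92 7

Derivation:
byte[0]=0xB3 cont=1 payload=0x33: acc |= 51<<0 -> completed=0 acc=51 shift=7
byte[1]=0x4C cont=0 payload=0x4C: varint #1 complete (value=9779); reset -> completed=1 acc=0 shift=0
byte[2]=0x8D cont=1 payload=0x0D: acc |= 13<<0 -> completed=1 acc=13 shift=7
byte[3]=0x8B cont=1 payload=0x0B: acc |= 11<<7 -> completed=1 acc=1421 shift=14
byte[4]=0x37 cont=0 payload=0x37: varint #2 complete (value=902541); reset -> completed=2 acc=0 shift=0
byte[5]=0xDC cont=1 payload=0x5C: acc |= 92<<0 -> completed=2 acc=92 shift=7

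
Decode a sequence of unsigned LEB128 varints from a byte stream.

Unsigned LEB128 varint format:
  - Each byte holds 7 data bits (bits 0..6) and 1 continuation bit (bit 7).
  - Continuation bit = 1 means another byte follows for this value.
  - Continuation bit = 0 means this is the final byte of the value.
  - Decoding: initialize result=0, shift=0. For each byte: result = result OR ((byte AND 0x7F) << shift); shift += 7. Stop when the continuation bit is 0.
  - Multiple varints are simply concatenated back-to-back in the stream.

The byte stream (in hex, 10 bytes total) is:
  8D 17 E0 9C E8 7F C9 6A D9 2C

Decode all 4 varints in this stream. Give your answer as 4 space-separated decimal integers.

  byte[0]=0x8D cont=1 payload=0x0D=13: acc |= 13<<0 -> acc=13 shift=7
  byte[1]=0x17 cont=0 payload=0x17=23: acc |= 23<<7 -> acc=2957 shift=14 [end]
Varint 1: bytes[0:2] = 8D 17 -> value 2957 (2 byte(s))
  byte[2]=0xE0 cont=1 payload=0x60=96: acc |= 96<<0 -> acc=96 shift=7
  byte[3]=0x9C cont=1 payload=0x1C=28: acc |= 28<<7 -> acc=3680 shift=14
  byte[4]=0xE8 cont=1 payload=0x68=104: acc |= 104<<14 -> acc=1707616 shift=21
  byte[5]=0x7F cont=0 payload=0x7F=127: acc |= 127<<21 -> acc=268045920 shift=28 [end]
Varint 2: bytes[2:6] = E0 9C E8 7F -> value 268045920 (4 byte(s))
  byte[6]=0xC9 cont=1 payload=0x49=73: acc |= 73<<0 -> acc=73 shift=7
  byte[7]=0x6A cont=0 payload=0x6A=106: acc |= 106<<7 -> acc=13641 shift=14 [end]
Varint 3: bytes[6:8] = C9 6A -> value 13641 (2 byte(s))
  byte[8]=0xD9 cont=1 payload=0x59=89: acc |= 89<<0 -> acc=89 shift=7
  byte[9]=0x2C cont=0 payload=0x2C=44: acc |= 44<<7 -> acc=5721 shift=14 [end]
Varint 4: bytes[8:10] = D9 2C -> value 5721 (2 byte(s))

Answer: 2957 268045920 13641 5721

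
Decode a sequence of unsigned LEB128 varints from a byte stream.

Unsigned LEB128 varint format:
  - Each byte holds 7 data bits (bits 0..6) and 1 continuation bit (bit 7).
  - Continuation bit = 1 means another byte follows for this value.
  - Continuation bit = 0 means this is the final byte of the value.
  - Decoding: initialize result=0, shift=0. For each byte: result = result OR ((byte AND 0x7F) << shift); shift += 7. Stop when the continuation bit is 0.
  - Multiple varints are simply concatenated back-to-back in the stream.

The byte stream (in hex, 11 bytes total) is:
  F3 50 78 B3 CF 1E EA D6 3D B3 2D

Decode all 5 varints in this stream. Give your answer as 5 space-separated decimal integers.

Answer: 10355 120 501683 1010538 5811

Derivation:
  byte[0]=0xF3 cont=1 payload=0x73=115: acc |= 115<<0 -> acc=115 shift=7
  byte[1]=0x50 cont=0 payload=0x50=80: acc |= 80<<7 -> acc=10355 shift=14 [end]
Varint 1: bytes[0:2] = F3 50 -> value 10355 (2 byte(s))
  byte[2]=0x78 cont=0 payload=0x78=120: acc |= 120<<0 -> acc=120 shift=7 [end]
Varint 2: bytes[2:3] = 78 -> value 120 (1 byte(s))
  byte[3]=0xB3 cont=1 payload=0x33=51: acc |= 51<<0 -> acc=51 shift=7
  byte[4]=0xCF cont=1 payload=0x4F=79: acc |= 79<<7 -> acc=10163 shift=14
  byte[5]=0x1E cont=0 payload=0x1E=30: acc |= 30<<14 -> acc=501683 shift=21 [end]
Varint 3: bytes[3:6] = B3 CF 1E -> value 501683 (3 byte(s))
  byte[6]=0xEA cont=1 payload=0x6A=106: acc |= 106<<0 -> acc=106 shift=7
  byte[7]=0xD6 cont=1 payload=0x56=86: acc |= 86<<7 -> acc=11114 shift=14
  byte[8]=0x3D cont=0 payload=0x3D=61: acc |= 61<<14 -> acc=1010538 shift=21 [end]
Varint 4: bytes[6:9] = EA D6 3D -> value 1010538 (3 byte(s))
  byte[9]=0xB3 cont=1 payload=0x33=51: acc |= 51<<0 -> acc=51 shift=7
  byte[10]=0x2D cont=0 payload=0x2D=45: acc |= 45<<7 -> acc=5811 shift=14 [end]
Varint 5: bytes[9:11] = B3 2D -> value 5811 (2 byte(s))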